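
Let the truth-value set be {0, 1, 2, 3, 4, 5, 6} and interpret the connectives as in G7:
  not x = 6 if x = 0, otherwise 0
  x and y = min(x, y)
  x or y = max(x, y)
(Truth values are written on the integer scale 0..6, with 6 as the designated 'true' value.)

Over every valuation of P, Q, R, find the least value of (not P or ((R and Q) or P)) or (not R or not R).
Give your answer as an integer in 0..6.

1

Take P = 1, Q = 0, R = 1:
not P = not 1 = 0
R and Q = 1 and 0 = 0
(R and Q) or P = 0 or 1 = 1
not P or ((R and Q) or P) = 0 or 1 = 1
not R = not 1 = 0
not R = not 1 = 0
not R or not R = 0 or 0 = 0
(not P or ((R and Q) or P)) or (not R or not R) = 1 or 0 = 1
No assignment yields a value below 1, so this is the minimum.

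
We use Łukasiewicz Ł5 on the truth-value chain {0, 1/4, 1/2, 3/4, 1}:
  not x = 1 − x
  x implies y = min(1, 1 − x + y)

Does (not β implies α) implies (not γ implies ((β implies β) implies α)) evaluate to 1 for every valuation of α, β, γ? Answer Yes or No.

No

Counterexample: take α = 0, β = 1/4, γ = 0.
not β = not 1/4 = 3/4
not β implies α = 3/4 implies 0 = 1/4
not γ = not 0 = 1
β implies β = 1/4 implies 1/4 = 1
(β implies β) implies α = 1 implies 0 = 0
not γ implies ((β implies β) implies α) = 1 implies 0 = 0
(not β implies α) implies (not γ implies ((β implies β) implies α)) = 1/4 implies 0 = 3/4
This gives 3/4 ≠ 1.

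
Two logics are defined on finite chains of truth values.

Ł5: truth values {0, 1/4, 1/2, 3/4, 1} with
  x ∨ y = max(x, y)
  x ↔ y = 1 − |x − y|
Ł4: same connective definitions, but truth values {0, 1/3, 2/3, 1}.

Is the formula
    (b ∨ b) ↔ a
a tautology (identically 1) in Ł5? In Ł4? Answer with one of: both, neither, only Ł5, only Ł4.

neither

In Ł5: at a = 0, b = 1/4 the value is 3/4 — not a tautology.
In Ł4: at a = 0, b = 1/3 the value is 2/3 — not a tautology.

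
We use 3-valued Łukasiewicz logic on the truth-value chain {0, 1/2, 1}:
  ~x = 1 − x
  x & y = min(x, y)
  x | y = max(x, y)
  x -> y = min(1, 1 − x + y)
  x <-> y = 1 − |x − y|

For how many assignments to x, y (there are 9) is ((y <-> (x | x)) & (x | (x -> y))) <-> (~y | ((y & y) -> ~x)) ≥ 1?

4

x = 0, y = 0 ↦ 1  ≥
x = 0, y = 1/2 ↦ 1/2  <
x = 0, y = 1 ↦ 0  <
x = 1/2, y = 0 ↦ 1/2  <
x = 1/2, y = 1/2 ↦ 1  ≥
x = 1/2, y = 1 ↦ 1  ≥
x = 1, y = 0 ↦ 0  <
x = 1, y = 1/2 ↦ 1  ≥
x = 1, y = 1 ↦ 0  <
So 4 of the 9 assignments meet the threshold.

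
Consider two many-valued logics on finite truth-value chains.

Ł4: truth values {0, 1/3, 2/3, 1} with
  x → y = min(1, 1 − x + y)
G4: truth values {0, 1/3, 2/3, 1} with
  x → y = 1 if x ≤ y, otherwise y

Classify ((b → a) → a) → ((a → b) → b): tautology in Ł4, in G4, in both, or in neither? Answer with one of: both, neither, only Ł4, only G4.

only Ł4

In Ł4: every assignment gives 1 — tautology.
In G4: at a = 0, b = 1/3 the value is 1/3 — not a tautology.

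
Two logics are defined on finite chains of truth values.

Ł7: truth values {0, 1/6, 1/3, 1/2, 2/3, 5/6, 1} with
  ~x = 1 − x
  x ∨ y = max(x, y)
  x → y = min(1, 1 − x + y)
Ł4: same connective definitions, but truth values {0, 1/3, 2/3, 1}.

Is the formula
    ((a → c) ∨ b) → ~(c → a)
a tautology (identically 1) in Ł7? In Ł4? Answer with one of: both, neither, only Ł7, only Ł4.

In Ł7: at a = 0, b = 0, c = 0 the value is 0 — not a tautology.
In Ł4: at a = 0, b = 0, c = 0 the value is 0 — not a tautology.

neither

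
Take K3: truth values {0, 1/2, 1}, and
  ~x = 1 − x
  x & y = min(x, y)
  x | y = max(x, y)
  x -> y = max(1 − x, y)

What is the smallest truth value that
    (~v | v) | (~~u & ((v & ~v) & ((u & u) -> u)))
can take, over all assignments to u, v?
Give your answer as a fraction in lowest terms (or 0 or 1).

Take u = 0, v = 1/2:
~v = ~1/2 = 1/2
~v | v = 1/2 | 1/2 = 1/2
~u = ~0 = 1
~~u = ~1 = 0
~v = ~1/2 = 1/2
v & ~v = 1/2 & 1/2 = 1/2
u & u = 0 & 0 = 0
(u & u) -> u = 0 -> 0 = 1
(v & ~v) & ((u & u) -> u) = 1/2 & 1 = 1/2
~~u & ((v & ~v) & ((u & u) -> u)) = 0 & 1/2 = 0
(~v | v) | (~~u & ((v & ~v) & ((u & u) -> u))) = 1/2 | 0 = 1/2
No assignment yields a value below 1/2, so this is the minimum.

1/2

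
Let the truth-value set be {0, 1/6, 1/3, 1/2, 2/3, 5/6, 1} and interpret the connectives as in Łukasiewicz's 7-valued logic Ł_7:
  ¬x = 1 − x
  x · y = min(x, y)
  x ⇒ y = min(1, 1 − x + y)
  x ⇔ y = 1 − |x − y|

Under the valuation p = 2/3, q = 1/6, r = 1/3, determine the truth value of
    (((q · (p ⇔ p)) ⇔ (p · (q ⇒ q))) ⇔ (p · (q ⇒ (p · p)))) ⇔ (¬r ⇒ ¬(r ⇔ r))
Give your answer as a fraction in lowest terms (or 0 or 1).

1/2

p ⇔ p = 2/3 ⇔ 2/3 = 1
q · (p ⇔ p) = 1/6 · 1 = 1/6
q ⇒ q = 1/6 ⇒ 1/6 = 1
p · (q ⇒ q) = 2/3 · 1 = 2/3
(q · (p ⇔ p)) ⇔ (p · (q ⇒ q)) = 1/6 ⇔ 2/3 = 1/2
p · p = 2/3 · 2/3 = 2/3
q ⇒ (p · p) = 1/6 ⇒ 2/3 = 1
p · (q ⇒ (p · p)) = 2/3 · 1 = 2/3
((q · (p ⇔ p)) ⇔ (p · (q ⇒ q))) ⇔ (p · (q ⇒ (p · p))) = 1/2 ⇔ 2/3 = 5/6
¬r = ¬1/3 = 2/3
r ⇔ r = 1/3 ⇔ 1/3 = 1
¬(r ⇔ r) = ¬1 = 0
¬r ⇒ ¬(r ⇔ r) = 2/3 ⇒ 0 = 1/3
(((q · (p ⇔ p)) ⇔ (p · (q ⇒ q))) ⇔ (p · (q ⇒ (p · p)))) ⇔ (¬r ⇒ ¬(r ⇔ r)) = 5/6 ⇔ 1/3 = 1/2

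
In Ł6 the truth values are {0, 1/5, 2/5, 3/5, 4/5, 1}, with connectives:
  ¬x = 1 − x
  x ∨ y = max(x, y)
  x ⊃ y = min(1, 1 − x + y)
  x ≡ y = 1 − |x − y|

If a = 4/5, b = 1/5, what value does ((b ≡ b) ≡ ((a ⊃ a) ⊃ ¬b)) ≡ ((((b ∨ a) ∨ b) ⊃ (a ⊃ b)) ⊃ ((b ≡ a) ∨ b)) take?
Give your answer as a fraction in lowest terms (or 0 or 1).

1

b ≡ b = 1/5 ≡ 1/5 = 1
a ⊃ a = 4/5 ⊃ 4/5 = 1
¬b = ¬1/5 = 4/5
(a ⊃ a) ⊃ ¬b = 1 ⊃ 4/5 = 4/5
(b ≡ b) ≡ ((a ⊃ a) ⊃ ¬b) = 1 ≡ 4/5 = 4/5
b ∨ a = 1/5 ∨ 4/5 = 4/5
(b ∨ a) ∨ b = 4/5 ∨ 1/5 = 4/5
a ⊃ b = 4/5 ⊃ 1/5 = 2/5
((b ∨ a) ∨ b) ⊃ (a ⊃ b) = 4/5 ⊃ 2/5 = 3/5
b ≡ a = 1/5 ≡ 4/5 = 2/5
(b ≡ a) ∨ b = 2/5 ∨ 1/5 = 2/5
(((b ∨ a) ∨ b) ⊃ (a ⊃ b)) ⊃ ((b ≡ a) ∨ b) = 3/5 ⊃ 2/5 = 4/5
((b ≡ b) ≡ ((a ⊃ a) ⊃ ¬b)) ≡ ((((b ∨ a) ∨ b) ⊃ (a ⊃ b)) ⊃ ((b ≡ a) ∨ b)) = 4/5 ≡ 4/5 = 1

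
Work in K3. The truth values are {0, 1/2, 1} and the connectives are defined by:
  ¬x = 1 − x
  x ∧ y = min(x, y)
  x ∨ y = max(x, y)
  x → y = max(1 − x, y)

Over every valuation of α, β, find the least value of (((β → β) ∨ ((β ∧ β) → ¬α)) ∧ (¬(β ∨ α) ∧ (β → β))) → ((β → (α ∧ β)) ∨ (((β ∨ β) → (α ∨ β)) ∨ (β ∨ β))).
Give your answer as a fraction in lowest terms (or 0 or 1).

1/2

Take α = 0, β = 1/2:
β → β = 1/2 → 1/2 = 1/2
β ∧ β = 1/2 ∧ 1/2 = 1/2
¬α = ¬0 = 1
(β ∧ β) → ¬α = 1/2 → 1 = 1
(β → β) ∨ ((β ∧ β) → ¬α) = 1/2 ∨ 1 = 1
β ∨ α = 1/2 ∨ 0 = 1/2
¬(β ∨ α) = ¬1/2 = 1/2
β → β = 1/2 → 1/2 = 1/2
¬(β ∨ α) ∧ (β → β) = 1/2 ∧ 1/2 = 1/2
((β → β) ∨ ((β ∧ β) → ¬α)) ∧ (¬(β ∨ α) ∧ (β → β)) = 1 ∧ 1/2 = 1/2
α ∧ β = 0 ∧ 1/2 = 0
β → (α ∧ β) = 1/2 → 0 = 1/2
β ∨ β = 1/2 ∨ 1/2 = 1/2
α ∨ β = 0 ∨ 1/2 = 1/2
(β ∨ β) → (α ∨ β) = 1/2 → 1/2 = 1/2
β ∨ β = 1/2 ∨ 1/2 = 1/2
((β ∨ β) → (α ∨ β)) ∨ (β ∨ β) = 1/2 ∨ 1/2 = 1/2
(β → (α ∧ β)) ∨ (((β ∨ β) → (α ∨ β)) ∨ (β ∨ β)) = 1/2 ∨ 1/2 = 1/2
(((β → β) ∨ ((β ∧ β) → ¬α)) ∧ (¬(β ∨ α) ∧ (β → β))) → ((β → (α ∧ β)) ∨ (((β ∨ β) → (α ∨ β)) ∨ (β ∨ β))) = 1/2 → 1/2 = 1/2
No assignment yields a value below 1/2, so this is the minimum.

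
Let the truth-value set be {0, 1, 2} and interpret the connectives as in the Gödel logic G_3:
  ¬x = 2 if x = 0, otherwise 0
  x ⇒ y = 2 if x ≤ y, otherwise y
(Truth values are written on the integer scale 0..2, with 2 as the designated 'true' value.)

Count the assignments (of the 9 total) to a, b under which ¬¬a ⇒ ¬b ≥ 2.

a = 0, b = 0 ↦ 2  ≥
a = 0, b = 1 ↦ 2  ≥
a = 0, b = 2 ↦ 2  ≥
a = 1, b = 0 ↦ 2  ≥
a = 1, b = 1 ↦ 0  <
a = 1, b = 2 ↦ 0  <
a = 2, b = 0 ↦ 2  ≥
a = 2, b = 1 ↦ 0  <
a = 2, b = 2 ↦ 0  <
So 5 of the 9 assignments meet the threshold.

5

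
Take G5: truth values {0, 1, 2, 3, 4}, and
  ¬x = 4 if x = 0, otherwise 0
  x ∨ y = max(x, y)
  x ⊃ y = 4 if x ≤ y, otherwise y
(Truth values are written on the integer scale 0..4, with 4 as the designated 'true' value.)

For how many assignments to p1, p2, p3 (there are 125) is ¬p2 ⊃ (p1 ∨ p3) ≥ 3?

116

value 4: 109 assignments (counts)
value 3: 7 assignments (counts)
value 2: 5 assignments
value 1: 3 assignments
value 0: 1 assignment
So 116 of the 125 assignments meet the threshold.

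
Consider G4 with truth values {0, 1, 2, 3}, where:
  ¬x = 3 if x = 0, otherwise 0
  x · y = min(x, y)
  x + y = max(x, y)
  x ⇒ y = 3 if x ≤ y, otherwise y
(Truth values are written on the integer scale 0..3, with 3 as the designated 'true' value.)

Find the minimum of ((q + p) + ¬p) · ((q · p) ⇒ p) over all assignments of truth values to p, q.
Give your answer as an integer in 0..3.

Take p = 1, q = 0:
q + p = 0 + 1 = 1
¬p = ¬1 = 0
(q + p) + ¬p = 1 + 0 = 1
q · p = 0 · 1 = 0
(q · p) ⇒ p = 0 ⇒ 1 = 3
((q + p) + ¬p) · ((q · p) ⇒ p) = 1 · 3 = 1
No assignment yields a value below 1, so this is the minimum.

1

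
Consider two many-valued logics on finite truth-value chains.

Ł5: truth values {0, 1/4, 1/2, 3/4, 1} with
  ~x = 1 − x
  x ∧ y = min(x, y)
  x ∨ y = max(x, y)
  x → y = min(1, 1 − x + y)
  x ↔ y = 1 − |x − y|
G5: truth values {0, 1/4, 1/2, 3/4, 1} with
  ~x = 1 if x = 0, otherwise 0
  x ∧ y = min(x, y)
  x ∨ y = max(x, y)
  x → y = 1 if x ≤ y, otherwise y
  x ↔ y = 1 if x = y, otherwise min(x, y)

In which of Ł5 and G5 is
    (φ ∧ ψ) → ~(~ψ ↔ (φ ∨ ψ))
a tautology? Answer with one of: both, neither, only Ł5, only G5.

In Ł5: at φ = 1/4, ψ = 1/2 the value is 3/4 — not a tautology.
In G5: every assignment gives 1 — tautology.

only G5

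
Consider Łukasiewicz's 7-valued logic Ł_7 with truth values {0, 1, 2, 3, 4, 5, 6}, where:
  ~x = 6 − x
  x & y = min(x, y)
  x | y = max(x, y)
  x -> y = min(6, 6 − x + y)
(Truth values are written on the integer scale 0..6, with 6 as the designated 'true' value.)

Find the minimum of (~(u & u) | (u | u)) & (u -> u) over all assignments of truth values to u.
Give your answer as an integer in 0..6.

3

Take u = 3:
u & u = 3 & 3 = 3
~(u & u) = ~3 = 3
u | u = 3 | 3 = 3
~(u & u) | (u | u) = 3 | 3 = 3
u -> u = 3 -> 3 = 6
(~(u & u) | (u | u)) & (u -> u) = 3 & 6 = 3
No assignment yields a value below 3, so this is the minimum.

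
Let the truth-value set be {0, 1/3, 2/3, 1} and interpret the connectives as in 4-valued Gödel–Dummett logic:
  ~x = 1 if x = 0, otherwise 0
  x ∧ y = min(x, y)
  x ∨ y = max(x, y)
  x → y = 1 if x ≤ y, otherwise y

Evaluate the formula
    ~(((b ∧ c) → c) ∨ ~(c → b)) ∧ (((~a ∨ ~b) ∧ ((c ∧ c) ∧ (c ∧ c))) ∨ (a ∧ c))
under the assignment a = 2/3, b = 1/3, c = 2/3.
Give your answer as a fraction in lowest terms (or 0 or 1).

b ∧ c = 1/3 ∧ 2/3 = 1/3
(b ∧ c) → c = 1/3 → 2/3 = 1
c → b = 2/3 → 1/3 = 1/3
~(c → b) = ~1/3 = 0
((b ∧ c) → c) ∨ ~(c → b) = 1 ∨ 0 = 1
~(((b ∧ c) → c) ∨ ~(c → b)) = ~1 = 0
~a = ~2/3 = 0
~b = ~1/3 = 0
~a ∨ ~b = 0 ∨ 0 = 0
c ∧ c = 2/3 ∧ 2/3 = 2/3
c ∧ c = 2/3 ∧ 2/3 = 2/3
(c ∧ c) ∧ (c ∧ c) = 2/3 ∧ 2/3 = 2/3
(~a ∨ ~b) ∧ ((c ∧ c) ∧ (c ∧ c)) = 0 ∧ 2/3 = 0
a ∧ c = 2/3 ∧ 2/3 = 2/3
((~a ∨ ~b) ∧ ((c ∧ c) ∧ (c ∧ c))) ∨ (a ∧ c) = 0 ∨ 2/3 = 2/3
~(((b ∧ c) → c) ∨ ~(c → b)) ∧ (((~a ∨ ~b) ∧ ((c ∧ c) ∧ (c ∧ c))) ∨ (a ∧ c)) = 0 ∧ 2/3 = 0

0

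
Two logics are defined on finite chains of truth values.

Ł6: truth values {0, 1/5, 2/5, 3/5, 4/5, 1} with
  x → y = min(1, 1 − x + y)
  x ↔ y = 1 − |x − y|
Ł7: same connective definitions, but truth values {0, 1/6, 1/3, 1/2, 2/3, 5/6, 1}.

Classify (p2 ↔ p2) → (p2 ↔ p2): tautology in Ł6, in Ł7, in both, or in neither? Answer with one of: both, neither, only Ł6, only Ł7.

both

In Ł6: every assignment gives 1 — tautology.
In Ł7: every assignment gives 1 — tautology.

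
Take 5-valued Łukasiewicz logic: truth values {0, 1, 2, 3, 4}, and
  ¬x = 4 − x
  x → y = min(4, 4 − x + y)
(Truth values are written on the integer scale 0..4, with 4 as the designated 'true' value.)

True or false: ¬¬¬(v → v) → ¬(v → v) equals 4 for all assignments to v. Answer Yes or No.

v = 0 ↦ 4
v = 1 ↦ 4
v = 2 ↦ 4
v = 3 ↦ 4
v = 4 ↦ 4
Every assignment gives a value ≥ 4.

Yes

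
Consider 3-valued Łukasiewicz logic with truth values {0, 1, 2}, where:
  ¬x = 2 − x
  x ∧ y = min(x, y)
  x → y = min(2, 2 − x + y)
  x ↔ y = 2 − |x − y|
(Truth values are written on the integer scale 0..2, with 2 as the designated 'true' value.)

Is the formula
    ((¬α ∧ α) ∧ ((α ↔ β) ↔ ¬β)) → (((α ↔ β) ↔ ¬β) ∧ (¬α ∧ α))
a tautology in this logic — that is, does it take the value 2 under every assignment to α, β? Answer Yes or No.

α = 0, β = 0 ↦ 2
α = 0, β = 1 ↦ 2
α = 0, β = 2 ↦ 2
α = 1, β = 0 ↦ 2
α = 1, β = 1 ↦ 2
α = 1, β = 2 ↦ 2
α = 2, β = 0 ↦ 2
α = 2, β = 1 ↦ 2
α = 2, β = 2 ↦ 2
Every assignment gives a value ≥ 2.

Yes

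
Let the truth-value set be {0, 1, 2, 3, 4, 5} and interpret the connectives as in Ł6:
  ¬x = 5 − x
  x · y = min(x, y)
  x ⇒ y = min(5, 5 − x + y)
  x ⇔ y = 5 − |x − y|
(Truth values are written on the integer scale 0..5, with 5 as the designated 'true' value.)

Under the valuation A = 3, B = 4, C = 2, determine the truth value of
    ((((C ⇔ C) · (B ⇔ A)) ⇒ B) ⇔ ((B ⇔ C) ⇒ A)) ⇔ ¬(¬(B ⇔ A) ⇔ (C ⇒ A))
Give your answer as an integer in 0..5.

C ⇔ C = 2 ⇔ 2 = 5
B ⇔ A = 4 ⇔ 3 = 4
(C ⇔ C) · (B ⇔ A) = 5 · 4 = 4
((C ⇔ C) · (B ⇔ A)) ⇒ B = 4 ⇒ 4 = 5
B ⇔ C = 4 ⇔ 2 = 3
(B ⇔ C) ⇒ A = 3 ⇒ 3 = 5
(((C ⇔ C) · (B ⇔ A)) ⇒ B) ⇔ ((B ⇔ C) ⇒ A) = 5 ⇔ 5 = 5
B ⇔ A = 4 ⇔ 3 = 4
¬(B ⇔ A) = ¬4 = 1
C ⇒ A = 2 ⇒ 3 = 5
¬(B ⇔ A) ⇔ (C ⇒ A) = 1 ⇔ 5 = 1
¬(¬(B ⇔ A) ⇔ (C ⇒ A)) = ¬1 = 4
((((C ⇔ C) · (B ⇔ A)) ⇒ B) ⇔ ((B ⇔ C) ⇒ A)) ⇔ ¬(¬(B ⇔ A) ⇔ (C ⇒ A)) = 5 ⇔ 4 = 4

4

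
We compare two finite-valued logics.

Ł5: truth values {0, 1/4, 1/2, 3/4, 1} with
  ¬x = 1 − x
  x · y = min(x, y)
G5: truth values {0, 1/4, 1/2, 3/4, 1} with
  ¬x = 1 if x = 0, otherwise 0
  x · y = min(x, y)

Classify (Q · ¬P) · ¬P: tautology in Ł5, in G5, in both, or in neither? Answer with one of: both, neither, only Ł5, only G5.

In Ł5: at P = 0, Q = 0 the value is 0 — not a tautology.
In G5: at P = 0, Q = 0 the value is 0 — not a tautology.

neither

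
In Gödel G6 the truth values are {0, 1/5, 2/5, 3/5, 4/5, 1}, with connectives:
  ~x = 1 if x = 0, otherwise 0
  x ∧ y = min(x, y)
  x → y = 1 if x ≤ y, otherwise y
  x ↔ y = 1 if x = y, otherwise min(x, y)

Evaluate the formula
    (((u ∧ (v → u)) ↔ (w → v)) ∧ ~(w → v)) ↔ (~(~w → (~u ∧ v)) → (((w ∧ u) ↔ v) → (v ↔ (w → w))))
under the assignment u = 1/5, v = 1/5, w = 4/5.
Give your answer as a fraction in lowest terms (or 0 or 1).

v → u = 1/5 → 1/5 = 1
u ∧ (v → u) = 1/5 ∧ 1 = 1/5
w → v = 4/5 → 1/5 = 1/5
(u ∧ (v → u)) ↔ (w → v) = 1/5 ↔ 1/5 = 1
w → v = 4/5 → 1/5 = 1/5
~(w → v) = ~1/5 = 0
((u ∧ (v → u)) ↔ (w → v)) ∧ ~(w → v) = 1 ∧ 0 = 0
~w = ~4/5 = 0
~u = ~1/5 = 0
~u ∧ v = 0 ∧ 1/5 = 0
~w → (~u ∧ v) = 0 → 0 = 1
~(~w → (~u ∧ v)) = ~1 = 0
w ∧ u = 4/5 ∧ 1/5 = 1/5
(w ∧ u) ↔ v = 1/5 ↔ 1/5 = 1
w → w = 4/5 → 4/5 = 1
v ↔ (w → w) = 1/5 ↔ 1 = 1/5
((w ∧ u) ↔ v) → (v ↔ (w → w)) = 1 → 1/5 = 1/5
~(~w → (~u ∧ v)) → (((w ∧ u) ↔ v) → (v ↔ (w → w))) = 0 → 1/5 = 1
(((u ∧ (v → u)) ↔ (w → v)) ∧ ~(w → v)) ↔ (~(~w → (~u ∧ v)) → (((w ∧ u) ↔ v) → (v ↔ (w → w)))) = 0 ↔ 1 = 0

0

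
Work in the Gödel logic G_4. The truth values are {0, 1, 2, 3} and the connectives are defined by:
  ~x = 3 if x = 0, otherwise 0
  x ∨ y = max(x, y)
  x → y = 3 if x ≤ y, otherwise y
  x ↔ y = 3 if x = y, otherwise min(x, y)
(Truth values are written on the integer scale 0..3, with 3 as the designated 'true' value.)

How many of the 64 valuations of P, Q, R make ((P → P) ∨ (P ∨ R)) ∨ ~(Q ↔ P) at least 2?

value 3: 64 assignments (counts)
So 64 of the 64 assignments meet the threshold.

64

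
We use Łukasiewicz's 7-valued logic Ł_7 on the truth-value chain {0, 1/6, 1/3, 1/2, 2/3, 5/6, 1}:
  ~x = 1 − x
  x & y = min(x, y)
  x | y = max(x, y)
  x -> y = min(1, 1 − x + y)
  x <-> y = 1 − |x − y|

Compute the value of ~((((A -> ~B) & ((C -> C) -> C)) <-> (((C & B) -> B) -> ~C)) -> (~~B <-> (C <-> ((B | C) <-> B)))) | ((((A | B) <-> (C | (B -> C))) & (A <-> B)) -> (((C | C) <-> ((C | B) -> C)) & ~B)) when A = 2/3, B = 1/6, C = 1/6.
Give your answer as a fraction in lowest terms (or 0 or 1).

~B = ~1/6 = 5/6
A -> ~B = 2/3 -> 5/6 = 1
C -> C = 1/6 -> 1/6 = 1
(C -> C) -> C = 1 -> 1/6 = 1/6
(A -> ~B) & ((C -> C) -> C) = 1 & 1/6 = 1/6
C & B = 1/6 & 1/6 = 1/6
(C & B) -> B = 1/6 -> 1/6 = 1
~C = ~1/6 = 5/6
((C & B) -> B) -> ~C = 1 -> 5/6 = 5/6
((A -> ~B) & ((C -> C) -> C)) <-> (((C & B) -> B) -> ~C) = 1/6 <-> 5/6 = 1/3
~B = ~1/6 = 5/6
~~B = ~5/6 = 1/6
B | C = 1/6 | 1/6 = 1/6
(B | C) <-> B = 1/6 <-> 1/6 = 1
C <-> ((B | C) <-> B) = 1/6 <-> 1 = 1/6
~~B <-> (C <-> ((B | C) <-> B)) = 1/6 <-> 1/6 = 1
(((A -> ~B) & ((C -> C) -> C)) <-> (((C & B) -> B) -> ~C)) -> (~~B <-> (C <-> ((B | C) <-> B))) = 1/3 -> 1 = 1
~((((A -> ~B) & ((C -> C) -> C)) <-> (((C & B) -> B) -> ~C)) -> (~~B <-> (C <-> ((B | C) <-> B)))) = ~1 = 0
A | B = 2/3 | 1/6 = 2/3
B -> C = 1/6 -> 1/6 = 1
C | (B -> C) = 1/6 | 1 = 1
(A | B) <-> (C | (B -> C)) = 2/3 <-> 1 = 2/3
A <-> B = 2/3 <-> 1/6 = 1/2
((A | B) <-> (C | (B -> C))) & (A <-> B) = 2/3 & 1/2 = 1/2
C | C = 1/6 | 1/6 = 1/6
C | B = 1/6 | 1/6 = 1/6
(C | B) -> C = 1/6 -> 1/6 = 1
(C | C) <-> ((C | B) -> C) = 1/6 <-> 1 = 1/6
~B = ~1/6 = 5/6
((C | C) <-> ((C | B) -> C)) & ~B = 1/6 & 5/6 = 1/6
(((A | B) <-> (C | (B -> C))) & (A <-> B)) -> (((C | C) <-> ((C | B) -> C)) & ~B) = 1/2 -> 1/6 = 2/3
~((((A -> ~B) & ((C -> C) -> C)) <-> (((C & B) -> B) -> ~C)) -> (~~B <-> (C <-> ((B | C) <-> B)))) | ((((A | B) <-> (C | (B -> C))) & (A <-> B)) -> (((C | C) <-> ((C | B) -> C)) & ~B)) = 0 | 2/3 = 2/3

2/3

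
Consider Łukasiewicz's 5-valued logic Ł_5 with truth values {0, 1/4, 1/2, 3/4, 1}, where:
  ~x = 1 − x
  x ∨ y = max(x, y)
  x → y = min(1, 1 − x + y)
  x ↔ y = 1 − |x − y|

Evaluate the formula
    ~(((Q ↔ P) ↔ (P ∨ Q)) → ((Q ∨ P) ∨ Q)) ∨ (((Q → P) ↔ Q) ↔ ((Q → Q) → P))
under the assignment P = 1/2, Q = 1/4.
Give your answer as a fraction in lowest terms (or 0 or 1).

Q ↔ P = 1/4 ↔ 1/2 = 3/4
P ∨ Q = 1/2 ∨ 1/4 = 1/2
(Q ↔ P) ↔ (P ∨ Q) = 3/4 ↔ 1/2 = 3/4
Q ∨ P = 1/4 ∨ 1/2 = 1/2
(Q ∨ P) ∨ Q = 1/2 ∨ 1/4 = 1/2
((Q ↔ P) ↔ (P ∨ Q)) → ((Q ∨ P) ∨ Q) = 3/4 → 1/2 = 3/4
~(((Q ↔ P) ↔ (P ∨ Q)) → ((Q ∨ P) ∨ Q)) = ~3/4 = 1/4
Q → P = 1/4 → 1/2 = 1
(Q → P) ↔ Q = 1 ↔ 1/4 = 1/4
Q → Q = 1/4 → 1/4 = 1
(Q → Q) → P = 1 → 1/2 = 1/2
((Q → P) ↔ Q) ↔ ((Q → Q) → P) = 1/4 ↔ 1/2 = 3/4
~(((Q ↔ P) ↔ (P ∨ Q)) → ((Q ∨ P) ∨ Q)) ∨ (((Q → P) ↔ Q) ↔ ((Q → Q) → P)) = 1/4 ∨ 3/4 = 3/4

3/4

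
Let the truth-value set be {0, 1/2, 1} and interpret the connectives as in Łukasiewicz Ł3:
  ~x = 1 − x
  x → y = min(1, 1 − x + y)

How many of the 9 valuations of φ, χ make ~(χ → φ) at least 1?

1

φ = 0, χ = 0 ↦ 0  <
φ = 0, χ = 1/2 ↦ 1/2  <
φ = 0, χ = 1 ↦ 1  ≥
φ = 1/2, χ = 0 ↦ 0  <
φ = 1/2, χ = 1/2 ↦ 0  <
φ = 1/2, χ = 1 ↦ 1/2  <
φ = 1, χ = 0 ↦ 0  <
φ = 1, χ = 1/2 ↦ 0  <
φ = 1, χ = 1 ↦ 0  <
So 1 of the 9 assignments meets the threshold.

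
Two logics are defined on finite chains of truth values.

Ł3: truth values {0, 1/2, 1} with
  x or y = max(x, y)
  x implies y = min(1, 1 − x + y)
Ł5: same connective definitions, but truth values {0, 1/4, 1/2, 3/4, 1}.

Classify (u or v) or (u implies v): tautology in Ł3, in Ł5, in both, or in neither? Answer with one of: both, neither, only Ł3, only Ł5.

neither

In Ł3: at u = 1/2, v = 0 the value is 1/2 — not a tautology.
In Ł5: at u = 1/4, v = 0 the value is 3/4 — not a tautology.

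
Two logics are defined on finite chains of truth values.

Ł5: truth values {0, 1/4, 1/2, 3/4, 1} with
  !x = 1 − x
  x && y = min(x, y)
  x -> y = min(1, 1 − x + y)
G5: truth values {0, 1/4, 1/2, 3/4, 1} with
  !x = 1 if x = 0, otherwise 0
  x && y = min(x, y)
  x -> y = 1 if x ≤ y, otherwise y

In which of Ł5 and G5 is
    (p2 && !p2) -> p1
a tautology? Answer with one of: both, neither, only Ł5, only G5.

In Ł5: at p1 = 0, p2 = 1/4 the value is 3/4 — not a tautology.
In G5: every assignment gives 1 — tautology.

only G5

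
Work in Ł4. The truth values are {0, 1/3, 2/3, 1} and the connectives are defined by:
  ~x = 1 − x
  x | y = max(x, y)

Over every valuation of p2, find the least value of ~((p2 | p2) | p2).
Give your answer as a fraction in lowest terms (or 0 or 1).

0

Take p2 = 1:
p2 | p2 = 1 | 1 = 1
(p2 | p2) | p2 = 1 | 1 = 1
~((p2 | p2) | p2) = ~1 = 0
No assignment yields a value below 0, so this is the minimum.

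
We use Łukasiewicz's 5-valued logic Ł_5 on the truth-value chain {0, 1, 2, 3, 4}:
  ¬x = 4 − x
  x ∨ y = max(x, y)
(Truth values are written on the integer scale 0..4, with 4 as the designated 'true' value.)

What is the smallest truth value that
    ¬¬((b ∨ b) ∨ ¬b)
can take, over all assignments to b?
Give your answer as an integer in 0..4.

2

Take b = 2:
b ∨ b = 2 ∨ 2 = 2
¬b = ¬2 = 2
(b ∨ b) ∨ ¬b = 2 ∨ 2 = 2
¬((b ∨ b) ∨ ¬b) = ¬2 = 2
¬¬((b ∨ b) ∨ ¬b) = ¬2 = 2
No assignment yields a value below 2, so this is the minimum.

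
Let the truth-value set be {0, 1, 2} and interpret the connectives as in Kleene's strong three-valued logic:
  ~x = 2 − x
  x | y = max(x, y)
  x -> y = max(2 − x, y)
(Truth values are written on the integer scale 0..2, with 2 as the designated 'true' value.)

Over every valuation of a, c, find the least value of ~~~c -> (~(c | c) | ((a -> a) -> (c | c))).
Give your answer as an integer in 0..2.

1

Take a = 0, c = 1:
~c = ~1 = 1
~~c = ~1 = 1
~~~c = ~1 = 1
c | c = 1 | 1 = 1
~(c | c) = ~1 = 1
a -> a = 0 -> 0 = 2
c | c = 1 | 1 = 1
(a -> a) -> (c | c) = 2 -> 1 = 1
~(c | c) | ((a -> a) -> (c | c)) = 1 | 1 = 1
~~~c -> (~(c | c) | ((a -> a) -> (c | c))) = 1 -> 1 = 1
No assignment yields a value below 1, so this is the minimum.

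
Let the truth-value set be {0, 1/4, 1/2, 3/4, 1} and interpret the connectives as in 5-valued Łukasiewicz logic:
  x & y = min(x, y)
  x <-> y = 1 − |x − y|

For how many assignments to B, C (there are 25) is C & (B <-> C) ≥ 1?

value 1: 1 assignment (counts)
value 3/4: 4 assignments
value 1/2: 7 assignments
value 1/4: 7 assignments
value 0: 6 assignments
So 1 of the 25 assignments meets the threshold.

1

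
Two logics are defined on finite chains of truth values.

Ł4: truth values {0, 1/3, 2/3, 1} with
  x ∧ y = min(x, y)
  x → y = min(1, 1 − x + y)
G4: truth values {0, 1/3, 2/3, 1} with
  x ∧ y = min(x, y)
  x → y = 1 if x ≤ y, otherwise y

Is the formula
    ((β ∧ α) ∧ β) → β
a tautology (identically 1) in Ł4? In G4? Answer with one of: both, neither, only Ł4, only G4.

both

In Ł4: every assignment gives 1 — tautology.
In G4: every assignment gives 1 — tautology.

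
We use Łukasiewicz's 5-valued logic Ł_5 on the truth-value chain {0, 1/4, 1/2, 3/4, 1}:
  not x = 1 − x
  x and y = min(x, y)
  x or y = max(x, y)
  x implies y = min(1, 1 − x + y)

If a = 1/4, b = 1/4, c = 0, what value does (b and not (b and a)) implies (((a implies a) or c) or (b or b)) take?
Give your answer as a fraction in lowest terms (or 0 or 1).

b and a = 1/4 and 1/4 = 1/4
not (b and a) = not 1/4 = 3/4
b and not (b and a) = 1/4 and 3/4 = 1/4
a implies a = 1/4 implies 1/4 = 1
(a implies a) or c = 1 or 0 = 1
b or b = 1/4 or 1/4 = 1/4
((a implies a) or c) or (b or b) = 1 or 1/4 = 1
(b and not (b and a)) implies (((a implies a) or c) or (b or b)) = 1/4 implies 1 = 1

1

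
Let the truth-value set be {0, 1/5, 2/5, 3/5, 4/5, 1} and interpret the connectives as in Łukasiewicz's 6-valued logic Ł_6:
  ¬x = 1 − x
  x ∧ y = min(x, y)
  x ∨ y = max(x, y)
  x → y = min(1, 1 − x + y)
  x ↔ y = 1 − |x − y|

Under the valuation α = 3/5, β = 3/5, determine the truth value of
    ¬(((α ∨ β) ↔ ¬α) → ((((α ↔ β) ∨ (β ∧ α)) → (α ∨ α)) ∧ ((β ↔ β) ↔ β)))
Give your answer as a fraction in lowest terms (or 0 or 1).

1/5

α ∨ β = 3/5 ∨ 3/5 = 3/5
¬α = ¬3/5 = 2/5
(α ∨ β) ↔ ¬α = 3/5 ↔ 2/5 = 4/5
α ↔ β = 3/5 ↔ 3/5 = 1
β ∧ α = 3/5 ∧ 3/5 = 3/5
(α ↔ β) ∨ (β ∧ α) = 1 ∨ 3/5 = 1
α ∨ α = 3/5 ∨ 3/5 = 3/5
((α ↔ β) ∨ (β ∧ α)) → (α ∨ α) = 1 → 3/5 = 3/5
β ↔ β = 3/5 ↔ 3/5 = 1
(β ↔ β) ↔ β = 1 ↔ 3/5 = 3/5
(((α ↔ β) ∨ (β ∧ α)) → (α ∨ α)) ∧ ((β ↔ β) ↔ β) = 3/5 ∧ 3/5 = 3/5
((α ∨ β) ↔ ¬α) → ((((α ↔ β) ∨ (β ∧ α)) → (α ∨ α)) ∧ ((β ↔ β) ↔ β)) = 4/5 → 3/5 = 4/5
¬(((α ∨ β) ↔ ¬α) → ((((α ↔ β) ∨ (β ∧ α)) → (α ∨ α)) ∧ ((β ↔ β) ↔ β))) = ¬4/5 = 1/5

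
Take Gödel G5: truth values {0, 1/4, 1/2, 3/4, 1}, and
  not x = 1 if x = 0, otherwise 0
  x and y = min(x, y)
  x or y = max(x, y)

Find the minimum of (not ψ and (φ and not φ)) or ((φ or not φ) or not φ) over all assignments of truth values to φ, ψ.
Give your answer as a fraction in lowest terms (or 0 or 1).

1/4

Take φ = 1/4, ψ = 0:
not ψ = not 0 = 1
not φ = not 1/4 = 0
φ and not φ = 1/4 and 0 = 0
not ψ and (φ and not φ) = 1 and 0 = 0
not φ = not 1/4 = 0
φ or not φ = 1/4 or 0 = 1/4
not φ = not 1/4 = 0
(φ or not φ) or not φ = 1/4 or 0 = 1/4
(not ψ and (φ and not φ)) or ((φ or not φ) or not φ) = 0 or 1/4 = 1/4
No assignment yields a value below 1/4, so this is the minimum.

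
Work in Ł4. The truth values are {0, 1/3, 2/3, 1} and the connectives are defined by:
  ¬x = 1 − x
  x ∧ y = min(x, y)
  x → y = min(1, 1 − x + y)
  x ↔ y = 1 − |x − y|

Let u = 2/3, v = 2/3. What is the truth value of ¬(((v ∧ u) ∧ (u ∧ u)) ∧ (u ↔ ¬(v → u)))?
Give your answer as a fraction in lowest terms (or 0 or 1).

2/3

v ∧ u = 2/3 ∧ 2/3 = 2/3
u ∧ u = 2/3 ∧ 2/3 = 2/3
(v ∧ u) ∧ (u ∧ u) = 2/3 ∧ 2/3 = 2/3
v → u = 2/3 → 2/3 = 1
¬(v → u) = ¬1 = 0
u ↔ ¬(v → u) = 2/3 ↔ 0 = 1/3
((v ∧ u) ∧ (u ∧ u)) ∧ (u ↔ ¬(v → u)) = 2/3 ∧ 1/3 = 1/3
¬(((v ∧ u) ∧ (u ∧ u)) ∧ (u ↔ ¬(v → u))) = ¬1/3 = 2/3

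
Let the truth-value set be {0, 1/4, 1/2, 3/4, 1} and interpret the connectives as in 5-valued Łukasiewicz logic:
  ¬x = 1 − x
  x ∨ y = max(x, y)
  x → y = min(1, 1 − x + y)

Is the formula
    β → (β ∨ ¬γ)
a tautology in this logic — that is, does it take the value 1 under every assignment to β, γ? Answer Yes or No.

Yes

At β = 0, γ = 3/4, for instance:
¬γ = ¬3/4 = 1/4
β ∨ ¬γ = 0 ∨ 1/4 = 1/4
β → (β ∨ ¬γ) = 0 → 1/4 = 1
and checking the remaining 24 assignments likewise gives ≥ 1 in every case.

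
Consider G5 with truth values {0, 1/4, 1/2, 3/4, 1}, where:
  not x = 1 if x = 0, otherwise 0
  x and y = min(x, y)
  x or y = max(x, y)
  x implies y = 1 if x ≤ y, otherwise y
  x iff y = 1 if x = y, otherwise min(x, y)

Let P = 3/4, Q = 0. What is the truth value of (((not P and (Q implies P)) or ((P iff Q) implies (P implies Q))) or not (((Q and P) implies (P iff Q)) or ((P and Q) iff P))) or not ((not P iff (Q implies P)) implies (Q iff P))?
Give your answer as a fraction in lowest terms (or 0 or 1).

1

not P = not 3/4 = 0
Q implies P = 0 implies 3/4 = 1
not P and (Q implies P) = 0 and 1 = 0
P iff Q = 3/4 iff 0 = 0
P implies Q = 3/4 implies 0 = 0
(P iff Q) implies (P implies Q) = 0 implies 0 = 1
(not P and (Q implies P)) or ((P iff Q) implies (P implies Q)) = 0 or 1 = 1
Q and P = 0 and 3/4 = 0
P iff Q = 3/4 iff 0 = 0
(Q and P) implies (P iff Q) = 0 implies 0 = 1
P and Q = 3/4 and 0 = 0
(P and Q) iff P = 0 iff 3/4 = 0
((Q and P) implies (P iff Q)) or ((P and Q) iff P) = 1 or 0 = 1
not (((Q and P) implies (P iff Q)) or ((P and Q) iff P)) = not 1 = 0
((not P and (Q implies P)) or ((P iff Q) implies (P implies Q))) or not (((Q and P) implies (P iff Q)) or ((P and Q) iff P)) = 1 or 0 = 1
not P = not 3/4 = 0
Q implies P = 0 implies 3/4 = 1
not P iff (Q implies P) = 0 iff 1 = 0
Q iff P = 0 iff 3/4 = 0
(not P iff (Q implies P)) implies (Q iff P) = 0 implies 0 = 1
not ((not P iff (Q implies P)) implies (Q iff P)) = not 1 = 0
(((not P and (Q implies P)) or ((P iff Q) implies (P implies Q))) or not (((Q and P) implies (P iff Q)) or ((P and Q) iff P))) or not ((not P iff (Q implies P)) implies (Q iff P)) = 1 or 0 = 1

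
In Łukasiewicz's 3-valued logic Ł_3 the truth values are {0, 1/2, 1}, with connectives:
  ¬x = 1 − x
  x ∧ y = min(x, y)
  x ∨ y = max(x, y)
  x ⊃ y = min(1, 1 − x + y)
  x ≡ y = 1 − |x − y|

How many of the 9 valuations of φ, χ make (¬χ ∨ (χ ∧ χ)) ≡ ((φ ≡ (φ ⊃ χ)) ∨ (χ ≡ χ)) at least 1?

6

φ = 0, χ = 0 ↦ 1  ≥
φ = 0, χ = 1/2 ↦ 1/2  <
φ = 0, χ = 1 ↦ 1  ≥
φ = 1/2, χ = 0 ↦ 1  ≥
φ = 1/2, χ = 1/2 ↦ 1/2  <
φ = 1/2, χ = 1 ↦ 1  ≥
φ = 1, χ = 0 ↦ 1  ≥
φ = 1, χ = 1/2 ↦ 1/2  <
φ = 1, χ = 1 ↦ 1  ≥
So 6 of the 9 assignments meet the threshold.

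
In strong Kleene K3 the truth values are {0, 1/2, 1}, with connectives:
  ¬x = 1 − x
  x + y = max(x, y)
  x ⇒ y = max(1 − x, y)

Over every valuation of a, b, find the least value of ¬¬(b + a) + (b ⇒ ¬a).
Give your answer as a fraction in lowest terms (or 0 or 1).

1/2

Take a = 1/2, b = 1/2:
b + a = 1/2 + 1/2 = 1/2
¬(b + a) = ¬1/2 = 1/2
¬¬(b + a) = ¬1/2 = 1/2
¬a = ¬1/2 = 1/2
b ⇒ ¬a = 1/2 ⇒ 1/2 = 1/2
¬¬(b + a) + (b ⇒ ¬a) = 1/2 + 1/2 = 1/2
No assignment yields a value below 1/2, so this is the minimum.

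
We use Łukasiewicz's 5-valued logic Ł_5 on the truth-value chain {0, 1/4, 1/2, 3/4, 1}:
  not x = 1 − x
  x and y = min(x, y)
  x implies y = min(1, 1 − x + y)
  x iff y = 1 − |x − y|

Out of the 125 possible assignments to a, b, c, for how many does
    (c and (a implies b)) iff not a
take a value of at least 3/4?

value 1: 35 assignments (counts)
value 3/4: 42 assignments (counts)
value 1/2: 27 assignments
value 1/4: 15 assignments
value 0: 6 assignments
So 77 of the 125 assignments meet the threshold.

77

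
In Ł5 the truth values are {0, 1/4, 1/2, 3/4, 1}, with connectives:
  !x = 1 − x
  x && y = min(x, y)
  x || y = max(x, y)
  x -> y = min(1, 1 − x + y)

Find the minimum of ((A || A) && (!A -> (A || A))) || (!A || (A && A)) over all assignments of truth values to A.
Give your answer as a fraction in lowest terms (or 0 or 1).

1/2

Take A = 1/2:
A || A = 1/2 || 1/2 = 1/2
!A = !1/2 = 1/2
A || A = 1/2 || 1/2 = 1/2
!A -> (A || A) = 1/2 -> 1/2 = 1
(A || A) && (!A -> (A || A)) = 1/2 && 1 = 1/2
!A = !1/2 = 1/2
A && A = 1/2 && 1/2 = 1/2
!A || (A && A) = 1/2 || 1/2 = 1/2
((A || A) && (!A -> (A || A))) || (!A || (A && A)) = 1/2 || 1/2 = 1/2
No assignment yields a value below 1/2, so this is the minimum.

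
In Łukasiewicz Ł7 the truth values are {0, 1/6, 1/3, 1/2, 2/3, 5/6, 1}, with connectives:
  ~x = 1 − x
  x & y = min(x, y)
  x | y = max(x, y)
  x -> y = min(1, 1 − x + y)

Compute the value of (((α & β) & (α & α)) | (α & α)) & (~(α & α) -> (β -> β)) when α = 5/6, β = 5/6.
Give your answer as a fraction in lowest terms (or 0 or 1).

5/6

α & β = 5/6 & 5/6 = 5/6
α & α = 5/6 & 5/6 = 5/6
(α & β) & (α & α) = 5/6 & 5/6 = 5/6
α & α = 5/6 & 5/6 = 5/6
((α & β) & (α & α)) | (α & α) = 5/6 | 5/6 = 5/6
α & α = 5/6 & 5/6 = 5/6
~(α & α) = ~5/6 = 1/6
β -> β = 5/6 -> 5/6 = 1
~(α & α) -> (β -> β) = 1/6 -> 1 = 1
(((α & β) & (α & α)) | (α & α)) & (~(α & α) -> (β -> β)) = 5/6 & 1 = 5/6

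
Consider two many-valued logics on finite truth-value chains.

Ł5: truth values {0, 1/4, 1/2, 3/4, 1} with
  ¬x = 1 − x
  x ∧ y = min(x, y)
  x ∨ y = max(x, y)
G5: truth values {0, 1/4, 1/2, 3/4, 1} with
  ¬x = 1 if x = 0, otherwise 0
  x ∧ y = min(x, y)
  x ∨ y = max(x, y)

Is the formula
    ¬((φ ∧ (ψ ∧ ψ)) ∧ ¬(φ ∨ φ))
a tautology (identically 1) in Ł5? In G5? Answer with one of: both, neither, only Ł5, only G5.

In Ł5: at φ = 1/4, ψ = 1/4 the value is 3/4 — not a tautology.
In G5: every assignment gives 1 — tautology.

only G5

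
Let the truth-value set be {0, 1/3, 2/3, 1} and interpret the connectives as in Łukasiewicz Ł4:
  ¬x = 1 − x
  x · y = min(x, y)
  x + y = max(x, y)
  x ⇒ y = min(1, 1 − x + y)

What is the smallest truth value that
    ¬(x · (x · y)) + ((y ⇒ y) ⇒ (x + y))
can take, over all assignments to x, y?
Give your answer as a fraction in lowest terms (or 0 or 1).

Take x = 1/3, y = 1/3:
x · y = 1/3 · 1/3 = 1/3
x · (x · y) = 1/3 · 1/3 = 1/3
¬(x · (x · y)) = ¬1/3 = 2/3
y ⇒ y = 1/3 ⇒ 1/3 = 1
x + y = 1/3 + 1/3 = 1/3
(y ⇒ y) ⇒ (x + y) = 1 ⇒ 1/3 = 1/3
¬(x · (x · y)) + ((y ⇒ y) ⇒ (x + y)) = 2/3 + 1/3 = 2/3
No assignment yields a value below 2/3, so this is the minimum.

2/3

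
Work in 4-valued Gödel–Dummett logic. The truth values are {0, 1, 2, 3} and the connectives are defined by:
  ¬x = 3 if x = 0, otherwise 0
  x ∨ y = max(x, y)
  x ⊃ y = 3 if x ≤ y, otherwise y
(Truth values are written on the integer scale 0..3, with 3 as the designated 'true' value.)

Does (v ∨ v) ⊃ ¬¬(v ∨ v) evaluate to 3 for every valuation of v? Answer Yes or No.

Yes

v = 0 ↦ 3
v = 1 ↦ 3
v = 2 ↦ 3
v = 3 ↦ 3
Every assignment gives a value ≥ 3.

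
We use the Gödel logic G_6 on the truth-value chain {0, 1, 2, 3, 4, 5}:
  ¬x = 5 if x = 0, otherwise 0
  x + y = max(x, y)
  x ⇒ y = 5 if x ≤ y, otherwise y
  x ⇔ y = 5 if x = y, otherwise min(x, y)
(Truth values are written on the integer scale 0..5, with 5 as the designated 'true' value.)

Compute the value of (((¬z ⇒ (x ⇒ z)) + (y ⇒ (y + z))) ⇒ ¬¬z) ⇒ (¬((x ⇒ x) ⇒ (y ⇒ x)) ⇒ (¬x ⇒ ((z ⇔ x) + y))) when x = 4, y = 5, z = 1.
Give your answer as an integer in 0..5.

¬z = ¬1 = 0
x ⇒ z = 4 ⇒ 1 = 1
¬z ⇒ (x ⇒ z) = 0 ⇒ 1 = 5
y + z = 5 + 1 = 5
y ⇒ (y + z) = 5 ⇒ 5 = 5
(¬z ⇒ (x ⇒ z)) + (y ⇒ (y + z)) = 5 + 5 = 5
¬z = ¬1 = 0
¬¬z = ¬0 = 5
((¬z ⇒ (x ⇒ z)) + (y ⇒ (y + z))) ⇒ ¬¬z = 5 ⇒ 5 = 5
x ⇒ x = 4 ⇒ 4 = 5
y ⇒ x = 5 ⇒ 4 = 4
(x ⇒ x) ⇒ (y ⇒ x) = 5 ⇒ 4 = 4
¬((x ⇒ x) ⇒ (y ⇒ x)) = ¬4 = 0
¬x = ¬4 = 0
z ⇔ x = 1 ⇔ 4 = 1
(z ⇔ x) + y = 1 + 5 = 5
¬x ⇒ ((z ⇔ x) + y) = 0 ⇒ 5 = 5
¬((x ⇒ x) ⇒ (y ⇒ x)) ⇒ (¬x ⇒ ((z ⇔ x) + y)) = 0 ⇒ 5 = 5
(((¬z ⇒ (x ⇒ z)) + (y ⇒ (y + z))) ⇒ ¬¬z) ⇒ (¬((x ⇒ x) ⇒ (y ⇒ x)) ⇒ (¬x ⇒ ((z ⇔ x) + y))) = 5 ⇒ 5 = 5

5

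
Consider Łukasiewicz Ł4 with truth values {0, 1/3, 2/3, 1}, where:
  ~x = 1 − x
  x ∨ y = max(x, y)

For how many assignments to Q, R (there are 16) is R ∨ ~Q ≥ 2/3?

Q = 0, R = 0 ↦ 1  ≥
Q = 0, R = 1/3 ↦ 1  ≥
Q = 0, R = 2/3 ↦ 1  ≥
Q = 0, R = 1 ↦ 1  ≥
Q = 1/3, R = 0 ↦ 2/3  ≥
Q = 1/3, R = 1/3 ↦ 2/3  ≥
Q = 1/3, R = 2/3 ↦ 2/3  ≥
Q = 1/3, R = 1 ↦ 1  ≥
Q = 2/3, R = 0 ↦ 1/3  <
Q = 2/3, R = 1/3 ↦ 1/3  <
Q = 2/3, R = 2/3 ↦ 2/3  ≥
Q = 2/3, R = 1 ↦ 1  ≥
Q = 1, R = 0 ↦ 0  <
Q = 1, R = 1/3 ↦ 1/3  <
Q = 1, R = 2/3 ↦ 2/3  ≥
Q = 1, R = 1 ↦ 1  ≥
So 12 of the 16 assignments meet the threshold.

12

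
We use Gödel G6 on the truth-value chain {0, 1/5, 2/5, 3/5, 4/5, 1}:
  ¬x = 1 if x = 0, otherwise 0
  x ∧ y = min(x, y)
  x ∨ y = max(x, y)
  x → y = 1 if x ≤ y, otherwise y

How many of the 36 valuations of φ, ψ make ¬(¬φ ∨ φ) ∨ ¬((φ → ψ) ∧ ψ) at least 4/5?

6

value 1: 6 assignments (counts)
value 0: 30 assignments
So 6 of the 36 assignments meet the threshold.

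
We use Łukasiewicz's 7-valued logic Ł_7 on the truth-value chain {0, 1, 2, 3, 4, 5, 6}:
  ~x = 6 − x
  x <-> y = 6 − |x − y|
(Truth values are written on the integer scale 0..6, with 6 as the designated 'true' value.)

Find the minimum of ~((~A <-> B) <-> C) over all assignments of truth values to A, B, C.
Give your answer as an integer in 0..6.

0

Take A = 0, B = 0, C = 0:
~A = ~0 = 6
~A <-> B = 6 <-> 0 = 0
(~A <-> B) <-> C = 0 <-> 0 = 6
~((~A <-> B) <-> C) = ~6 = 0
No assignment yields a value below 0, so this is the minimum.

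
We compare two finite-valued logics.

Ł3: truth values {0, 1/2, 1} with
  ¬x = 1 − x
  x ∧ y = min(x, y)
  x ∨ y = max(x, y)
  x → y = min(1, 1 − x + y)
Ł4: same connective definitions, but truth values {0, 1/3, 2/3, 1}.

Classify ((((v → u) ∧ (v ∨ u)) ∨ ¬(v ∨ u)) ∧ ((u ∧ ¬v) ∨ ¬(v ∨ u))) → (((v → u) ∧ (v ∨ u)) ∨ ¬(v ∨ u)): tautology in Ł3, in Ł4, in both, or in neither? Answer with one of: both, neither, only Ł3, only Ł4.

In Ł3: every assignment gives 1 — tautology.
In Ł4: every assignment gives 1 — tautology.

both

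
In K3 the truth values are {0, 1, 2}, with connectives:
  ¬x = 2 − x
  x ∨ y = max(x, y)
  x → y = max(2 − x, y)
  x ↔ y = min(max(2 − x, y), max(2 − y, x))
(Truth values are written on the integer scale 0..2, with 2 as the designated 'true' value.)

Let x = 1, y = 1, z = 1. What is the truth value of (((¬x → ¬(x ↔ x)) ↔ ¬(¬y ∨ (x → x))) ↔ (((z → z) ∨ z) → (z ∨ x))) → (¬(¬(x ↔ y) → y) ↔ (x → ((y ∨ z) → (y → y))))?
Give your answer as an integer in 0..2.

¬x = ¬1 = 1
x ↔ x = 1 ↔ 1 = 1
¬(x ↔ x) = ¬1 = 1
¬x → ¬(x ↔ x) = 1 → 1 = 1
¬y = ¬1 = 1
x → x = 1 → 1 = 1
¬y ∨ (x → x) = 1 ∨ 1 = 1
¬(¬y ∨ (x → x)) = ¬1 = 1
(¬x → ¬(x ↔ x)) ↔ ¬(¬y ∨ (x → x)) = 1 ↔ 1 = 1
z → z = 1 → 1 = 1
(z → z) ∨ z = 1 ∨ 1 = 1
z ∨ x = 1 ∨ 1 = 1
((z → z) ∨ z) → (z ∨ x) = 1 → 1 = 1
((¬x → ¬(x ↔ x)) ↔ ¬(¬y ∨ (x → x))) ↔ (((z → z) ∨ z) → (z ∨ x)) = 1 ↔ 1 = 1
x ↔ y = 1 ↔ 1 = 1
¬(x ↔ y) = ¬1 = 1
¬(x ↔ y) → y = 1 → 1 = 1
¬(¬(x ↔ y) → y) = ¬1 = 1
y ∨ z = 1 ∨ 1 = 1
y → y = 1 → 1 = 1
(y ∨ z) → (y → y) = 1 → 1 = 1
x → ((y ∨ z) → (y → y)) = 1 → 1 = 1
¬(¬(x ↔ y) → y) ↔ (x → ((y ∨ z) → (y → y))) = 1 ↔ 1 = 1
(((¬x → ¬(x ↔ x)) ↔ ¬(¬y ∨ (x → x))) ↔ (((z → z) ∨ z) → (z ∨ x))) → (¬(¬(x ↔ y) → y) ↔ (x → ((y ∨ z) → (y → y)))) = 1 → 1 = 1

1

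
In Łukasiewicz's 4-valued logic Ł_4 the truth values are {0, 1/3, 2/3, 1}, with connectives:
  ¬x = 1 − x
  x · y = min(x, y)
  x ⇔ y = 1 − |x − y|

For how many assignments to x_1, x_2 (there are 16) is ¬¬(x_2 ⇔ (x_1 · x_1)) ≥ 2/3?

10

x_1 = 0, x_2 = 0 ↦ 1  ≥
x_1 = 0, x_2 = 1/3 ↦ 2/3  ≥
x_1 = 0, x_2 = 2/3 ↦ 1/3  <
x_1 = 0, x_2 = 1 ↦ 0  <
x_1 = 1/3, x_2 = 0 ↦ 2/3  ≥
x_1 = 1/3, x_2 = 1/3 ↦ 1  ≥
x_1 = 1/3, x_2 = 2/3 ↦ 2/3  ≥
x_1 = 1/3, x_2 = 1 ↦ 1/3  <
x_1 = 2/3, x_2 = 0 ↦ 1/3  <
x_1 = 2/3, x_2 = 1/3 ↦ 2/3  ≥
x_1 = 2/3, x_2 = 2/3 ↦ 1  ≥
x_1 = 2/3, x_2 = 1 ↦ 2/3  ≥
x_1 = 1, x_2 = 0 ↦ 0  <
x_1 = 1, x_2 = 1/3 ↦ 1/3  <
x_1 = 1, x_2 = 2/3 ↦ 2/3  ≥
x_1 = 1, x_2 = 1 ↦ 1  ≥
So 10 of the 16 assignments meet the threshold.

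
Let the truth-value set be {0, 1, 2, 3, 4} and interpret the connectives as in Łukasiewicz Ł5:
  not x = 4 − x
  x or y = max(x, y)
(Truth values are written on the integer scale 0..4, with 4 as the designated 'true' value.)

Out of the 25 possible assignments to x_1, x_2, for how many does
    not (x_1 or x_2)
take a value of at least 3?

value 4: 1 assignment (counts)
value 3: 3 assignments (counts)
value 2: 5 assignments
value 1: 7 assignments
value 0: 9 assignments
So 4 of the 25 assignments meet the threshold.

4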